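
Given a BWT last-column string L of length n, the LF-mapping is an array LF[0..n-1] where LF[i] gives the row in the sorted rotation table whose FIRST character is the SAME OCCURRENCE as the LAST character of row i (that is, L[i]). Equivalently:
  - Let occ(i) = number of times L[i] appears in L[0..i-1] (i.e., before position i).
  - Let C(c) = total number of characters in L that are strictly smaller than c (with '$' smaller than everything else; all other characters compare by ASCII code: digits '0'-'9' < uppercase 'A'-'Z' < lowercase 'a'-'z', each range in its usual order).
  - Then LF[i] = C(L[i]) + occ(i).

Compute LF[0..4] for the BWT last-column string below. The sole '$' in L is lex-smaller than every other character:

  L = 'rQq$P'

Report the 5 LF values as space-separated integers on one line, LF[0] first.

Char counts: '$':1, 'P':1, 'Q':1, 'q':1, 'r':1
C (first-col start): C('$')=0, C('P')=1, C('Q')=2, C('q')=3, C('r')=4
L[0]='r': occ=0, LF[0]=C('r')+0=4+0=4
L[1]='Q': occ=0, LF[1]=C('Q')+0=2+0=2
L[2]='q': occ=0, LF[2]=C('q')+0=3+0=3
L[3]='$': occ=0, LF[3]=C('$')+0=0+0=0
L[4]='P': occ=0, LF[4]=C('P')+0=1+0=1

Answer: 4 2 3 0 1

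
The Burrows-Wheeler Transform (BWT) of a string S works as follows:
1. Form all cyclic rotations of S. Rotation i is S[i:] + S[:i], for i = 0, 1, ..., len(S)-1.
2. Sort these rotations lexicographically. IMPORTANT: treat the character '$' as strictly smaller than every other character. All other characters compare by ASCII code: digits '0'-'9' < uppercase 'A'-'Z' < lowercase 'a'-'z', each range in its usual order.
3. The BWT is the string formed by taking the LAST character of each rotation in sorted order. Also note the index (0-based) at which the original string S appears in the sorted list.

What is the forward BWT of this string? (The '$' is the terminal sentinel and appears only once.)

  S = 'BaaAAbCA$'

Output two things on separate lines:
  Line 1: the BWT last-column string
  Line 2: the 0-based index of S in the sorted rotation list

All 9 rotations (rotation i = S[i:]+S[:i]):
  rot[0] = BaaAAbCA$
  rot[1] = aaAAbCA$B
  rot[2] = aAAbCA$Ba
  rot[3] = AAbCA$Baa
  rot[4] = AbCA$BaaA
  rot[5] = bCA$BaaAA
  rot[6] = CA$BaaAAb
  rot[7] = A$BaaAAbC
  rot[8] = $BaaAAbCA
Sorted (with $ < everything):
  sorted[0] = $BaaAAbCA  (last char: 'A')
  sorted[1] = A$BaaAAbC  (last char: 'C')
  sorted[2] = AAbCA$Baa  (last char: 'a')
  sorted[3] = AbCA$BaaA  (last char: 'A')
  sorted[4] = BaaAAbCA$  (last char: '$')
  sorted[5] = CA$BaaAAb  (last char: 'b')
  sorted[6] = aAAbCA$Ba  (last char: 'a')
  sorted[7] = aaAAbCA$B  (last char: 'B')
  sorted[8] = bCA$BaaAA  (last char: 'A')
Last column: ACaA$baBA
Original string S is at sorted index 4

Answer: ACaA$baBA
4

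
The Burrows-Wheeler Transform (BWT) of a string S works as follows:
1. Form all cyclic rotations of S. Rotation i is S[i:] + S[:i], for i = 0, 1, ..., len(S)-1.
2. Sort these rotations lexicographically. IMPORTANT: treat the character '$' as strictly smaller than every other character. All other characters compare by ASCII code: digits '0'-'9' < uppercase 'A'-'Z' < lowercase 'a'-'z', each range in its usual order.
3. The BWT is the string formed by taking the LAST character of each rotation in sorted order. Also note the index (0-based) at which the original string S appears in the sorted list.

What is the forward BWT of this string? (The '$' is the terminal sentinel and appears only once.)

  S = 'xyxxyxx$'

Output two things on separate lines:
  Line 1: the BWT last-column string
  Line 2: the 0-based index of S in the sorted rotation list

All 8 rotations (rotation i = S[i:]+S[:i]):
  rot[0] = xyxxyxx$
  rot[1] = yxxyxx$x
  rot[2] = xxyxx$xy
  rot[3] = xyxx$xyx
  rot[4] = yxx$xyxx
  rot[5] = xx$xyxxy
  rot[6] = x$xyxxyx
  rot[7] = $xyxxyxx
Sorted (with $ < everything):
  sorted[0] = $xyxxyxx  (last char: 'x')
  sorted[1] = x$xyxxyx  (last char: 'x')
  sorted[2] = xx$xyxxy  (last char: 'y')
  sorted[3] = xxyxx$xy  (last char: 'y')
  sorted[4] = xyxx$xyx  (last char: 'x')
  sorted[5] = xyxxyxx$  (last char: '$')
  sorted[6] = yxx$xyxx  (last char: 'x')
  sorted[7] = yxxyxx$x  (last char: 'x')
Last column: xxyyx$xx
Original string S is at sorted index 5

Answer: xxyyx$xx
5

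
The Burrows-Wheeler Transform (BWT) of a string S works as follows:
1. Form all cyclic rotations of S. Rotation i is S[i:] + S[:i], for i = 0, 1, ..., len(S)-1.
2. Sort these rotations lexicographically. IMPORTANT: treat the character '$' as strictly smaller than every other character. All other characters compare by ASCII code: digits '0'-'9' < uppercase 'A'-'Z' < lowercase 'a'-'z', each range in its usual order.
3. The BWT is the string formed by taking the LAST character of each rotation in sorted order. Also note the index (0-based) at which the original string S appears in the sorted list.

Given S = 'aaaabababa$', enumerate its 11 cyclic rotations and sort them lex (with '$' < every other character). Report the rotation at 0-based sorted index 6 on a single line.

All 11 rotations (rotation i = S[i:]+S[:i]):
  rot[0] = aaaabababa$
  rot[1] = aaabababa$a
  rot[2] = aabababa$aa
  rot[3] = abababa$aaa
  rot[4] = bababa$aaaa
  rot[5] = ababa$aaaab
  rot[6] = baba$aaaaba
  rot[7] = aba$aaaabab
  rot[8] = ba$aaaababa
  rot[9] = a$aaaababab
  rot[10] = $aaaabababa
Sorted (with $ < everything):
  sorted[0] = $aaaabababa
  sorted[1] = a$aaaababab
  sorted[2] = aaaabababa$
  sorted[3] = aaabababa$a
  sorted[4] = aabababa$aa
  sorted[5] = aba$aaaabab
  sorted[6] = ababa$aaaab
  sorted[7] = abababa$aaa
  sorted[8] = ba$aaaababa
  sorted[9] = baba$aaaaba
  sorted[10] = bababa$aaaa
sorted[6] = ababa$aaaab

Answer: ababa$aaaab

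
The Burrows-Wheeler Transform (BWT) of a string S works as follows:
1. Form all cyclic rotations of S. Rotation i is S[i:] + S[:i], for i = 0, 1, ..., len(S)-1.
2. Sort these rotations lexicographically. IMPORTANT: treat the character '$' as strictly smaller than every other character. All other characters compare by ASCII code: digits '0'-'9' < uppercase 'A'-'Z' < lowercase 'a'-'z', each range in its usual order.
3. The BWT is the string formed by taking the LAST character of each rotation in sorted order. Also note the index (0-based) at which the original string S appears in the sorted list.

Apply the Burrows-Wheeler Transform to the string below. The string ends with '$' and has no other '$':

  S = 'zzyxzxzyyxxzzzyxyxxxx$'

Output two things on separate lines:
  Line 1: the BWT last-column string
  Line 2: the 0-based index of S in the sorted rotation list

All 22 rotations (rotation i = S[i:]+S[:i]):
  rot[0] = zzyxzxzyyxxzzzyxyxxxx$
  rot[1] = zyxzxzyyxxzzzyxyxxxx$z
  rot[2] = yxzxzyyxxzzzyxyxxxx$zz
  rot[3] = xzxzyyxxzzzyxyxxxx$zzy
  rot[4] = zxzyyxxzzzyxyxxxx$zzyx
  rot[5] = xzyyxxzzzyxyxxxx$zzyxz
  rot[6] = zyyxxzzzyxyxxxx$zzyxzx
  rot[7] = yyxxzzzyxyxxxx$zzyxzxz
  rot[8] = yxxzzzyxyxxxx$zzyxzxzy
  rot[9] = xxzzzyxyxxxx$zzyxzxzyy
  rot[10] = xzzzyxyxxxx$zzyxzxzyyx
  rot[11] = zzzyxyxxxx$zzyxzxzyyxx
  rot[12] = zzyxyxxxx$zzyxzxzyyxxz
  rot[13] = zyxyxxxx$zzyxzxzyyxxzz
  rot[14] = yxyxxxx$zzyxzxzyyxxzzz
  rot[15] = xyxxxx$zzyxzxzyyxxzzzy
  rot[16] = yxxxx$zzyxzxzyyxxzzzyx
  rot[17] = xxxx$zzyxzxzyyxxzzzyxy
  rot[18] = xxx$zzyxzxzyyxxzzzyxyx
  rot[19] = xx$zzyxzxzyyxxzzzyxyxx
  rot[20] = x$zzyxzxzyyxxzzzyxyxxx
  rot[21] = $zzyxzxzyyxxzzzyxyxxxx
Sorted (with $ < everything):
  sorted[0] = $zzyxzxzyyxxzzzyxyxxxx  (last char: 'x')
  sorted[1] = x$zzyxzxzyyxxzzzyxyxxx  (last char: 'x')
  sorted[2] = xx$zzyxzxzyyxxzzzyxyxx  (last char: 'x')
  sorted[3] = xxx$zzyxzxzyyxxzzzyxyx  (last char: 'x')
  sorted[4] = xxxx$zzyxzxzyyxxzzzyxy  (last char: 'y')
  sorted[5] = xxzzzyxyxxxx$zzyxzxzyy  (last char: 'y')
  sorted[6] = xyxxxx$zzyxzxzyyxxzzzy  (last char: 'y')
  sorted[7] = xzxzyyxxzzzyxyxxxx$zzy  (last char: 'y')
  sorted[8] = xzyyxxzzzyxyxxxx$zzyxz  (last char: 'z')
  sorted[9] = xzzzyxyxxxx$zzyxzxzyyx  (last char: 'x')
  sorted[10] = yxxxx$zzyxzxzyyxxzzzyx  (last char: 'x')
  sorted[11] = yxxzzzyxyxxxx$zzyxzxzy  (last char: 'y')
  sorted[12] = yxyxxxx$zzyxzxzyyxxzzz  (last char: 'z')
  sorted[13] = yxzxzyyxxzzzyxyxxxx$zz  (last char: 'z')
  sorted[14] = yyxxzzzyxyxxxx$zzyxzxz  (last char: 'z')
  sorted[15] = zxzyyxxzzzyxyxxxx$zzyx  (last char: 'x')
  sorted[16] = zyxyxxxx$zzyxzxzyyxxzz  (last char: 'z')
  sorted[17] = zyxzxzyyxxzzzyxyxxxx$z  (last char: 'z')
  sorted[18] = zyyxxzzzyxyxxxx$zzyxzx  (last char: 'x')
  sorted[19] = zzyxyxxxx$zzyxzxzyyxxz  (last char: 'z')
  sorted[20] = zzyxzxzyyxxzzzyxyxxxx$  (last char: '$')
  sorted[21] = zzzyxyxxxx$zzyxzxzyyxx  (last char: 'x')
Last column: xxxxyyyyzxxyzzzxzzxz$x
Original string S is at sorted index 20

Answer: xxxxyyyyzxxyzzzxzzxz$x
20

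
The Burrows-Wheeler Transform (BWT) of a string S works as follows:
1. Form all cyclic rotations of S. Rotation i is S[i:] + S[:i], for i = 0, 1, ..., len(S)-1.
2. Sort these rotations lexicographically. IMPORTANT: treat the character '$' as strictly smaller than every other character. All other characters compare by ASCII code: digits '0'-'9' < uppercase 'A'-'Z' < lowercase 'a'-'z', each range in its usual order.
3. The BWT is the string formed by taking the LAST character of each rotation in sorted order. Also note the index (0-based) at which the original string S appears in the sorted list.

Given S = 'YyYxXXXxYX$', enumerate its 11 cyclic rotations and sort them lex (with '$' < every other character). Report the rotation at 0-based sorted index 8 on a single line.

Answer: xXXXxYX$YyY

Derivation:
All 11 rotations (rotation i = S[i:]+S[:i]):
  rot[0] = YyYxXXXxYX$
  rot[1] = yYxXXXxYX$Y
  rot[2] = YxXXXxYX$Yy
  rot[3] = xXXXxYX$YyY
  rot[4] = XXXxYX$YyYx
  rot[5] = XXxYX$YyYxX
  rot[6] = XxYX$YyYxXX
  rot[7] = xYX$YyYxXXX
  rot[8] = YX$YyYxXXXx
  rot[9] = X$YyYxXXXxY
  rot[10] = $YyYxXXXxYX
Sorted (with $ < everything):
  sorted[0] = $YyYxXXXxYX
  sorted[1] = X$YyYxXXXxY
  sorted[2] = XXXxYX$YyYx
  sorted[3] = XXxYX$YyYxX
  sorted[4] = XxYX$YyYxXX
  sorted[5] = YX$YyYxXXXx
  sorted[6] = YxXXXxYX$Yy
  sorted[7] = YyYxXXXxYX$
  sorted[8] = xXXXxYX$YyY
  sorted[9] = xYX$YyYxXXX
  sorted[10] = yYxXXXxYX$Y
sorted[8] = xXXXxYX$YyY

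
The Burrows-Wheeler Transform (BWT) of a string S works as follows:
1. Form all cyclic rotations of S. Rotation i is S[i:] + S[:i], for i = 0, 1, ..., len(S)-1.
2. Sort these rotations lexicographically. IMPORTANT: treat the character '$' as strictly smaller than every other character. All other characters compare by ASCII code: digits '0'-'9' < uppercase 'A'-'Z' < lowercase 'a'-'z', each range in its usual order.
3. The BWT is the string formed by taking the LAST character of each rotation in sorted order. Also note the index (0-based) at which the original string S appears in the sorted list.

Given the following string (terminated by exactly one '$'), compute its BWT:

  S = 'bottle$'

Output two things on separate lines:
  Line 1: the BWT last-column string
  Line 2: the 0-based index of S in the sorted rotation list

All 7 rotations (rotation i = S[i:]+S[:i]):
  rot[0] = bottle$
  rot[1] = ottle$b
  rot[2] = ttle$bo
  rot[3] = tle$bot
  rot[4] = le$bott
  rot[5] = e$bottl
  rot[6] = $bottle
Sorted (with $ < everything):
  sorted[0] = $bottle  (last char: 'e')
  sorted[1] = bottle$  (last char: '$')
  sorted[2] = e$bottl  (last char: 'l')
  sorted[3] = le$bott  (last char: 't')
  sorted[4] = ottle$b  (last char: 'b')
  sorted[5] = tle$bot  (last char: 't')
  sorted[6] = ttle$bo  (last char: 'o')
Last column: e$ltbto
Original string S is at sorted index 1

Answer: e$ltbto
1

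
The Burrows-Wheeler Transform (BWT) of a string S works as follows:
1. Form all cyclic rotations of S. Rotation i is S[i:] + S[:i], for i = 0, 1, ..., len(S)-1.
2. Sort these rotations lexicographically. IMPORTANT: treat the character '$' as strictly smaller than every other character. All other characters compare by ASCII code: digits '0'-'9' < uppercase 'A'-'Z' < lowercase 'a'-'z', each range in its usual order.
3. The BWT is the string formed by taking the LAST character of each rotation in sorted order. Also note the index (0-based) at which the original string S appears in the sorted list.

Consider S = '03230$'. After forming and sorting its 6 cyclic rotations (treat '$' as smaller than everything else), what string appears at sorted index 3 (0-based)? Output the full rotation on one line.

All 6 rotations (rotation i = S[i:]+S[:i]):
  rot[0] = 03230$
  rot[1] = 3230$0
  rot[2] = 230$03
  rot[3] = 30$032
  rot[4] = 0$0323
  rot[5] = $03230
Sorted (with $ < everything):
  sorted[0] = $03230
  sorted[1] = 0$0323
  sorted[2] = 03230$
  sorted[3] = 230$03
  sorted[4] = 30$032
  sorted[5] = 3230$0
sorted[3] = 230$03

Answer: 230$03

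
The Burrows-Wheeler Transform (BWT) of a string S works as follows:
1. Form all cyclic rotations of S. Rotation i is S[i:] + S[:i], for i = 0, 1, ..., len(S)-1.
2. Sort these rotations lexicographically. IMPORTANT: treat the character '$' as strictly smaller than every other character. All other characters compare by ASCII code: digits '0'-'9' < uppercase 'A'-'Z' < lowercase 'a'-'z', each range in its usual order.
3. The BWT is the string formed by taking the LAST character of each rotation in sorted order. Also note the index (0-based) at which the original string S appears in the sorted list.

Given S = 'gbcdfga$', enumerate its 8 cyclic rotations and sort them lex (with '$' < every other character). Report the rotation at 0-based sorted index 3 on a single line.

Answer: cdfga$gb

Derivation:
All 8 rotations (rotation i = S[i:]+S[:i]):
  rot[0] = gbcdfga$
  rot[1] = bcdfga$g
  rot[2] = cdfga$gb
  rot[3] = dfga$gbc
  rot[4] = fga$gbcd
  rot[5] = ga$gbcdf
  rot[6] = a$gbcdfg
  rot[7] = $gbcdfga
Sorted (with $ < everything):
  sorted[0] = $gbcdfga
  sorted[1] = a$gbcdfg
  sorted[2] = bcdfga$g
  sorted[3] = cdfga$gb
  sorted[4] = dfga$gbc
  sorted[5] = fga$gbcd
  sorted[6] = ga$gbcdf
  sorted[7] = gbcdfga$
sorted[3] = cdfga$gb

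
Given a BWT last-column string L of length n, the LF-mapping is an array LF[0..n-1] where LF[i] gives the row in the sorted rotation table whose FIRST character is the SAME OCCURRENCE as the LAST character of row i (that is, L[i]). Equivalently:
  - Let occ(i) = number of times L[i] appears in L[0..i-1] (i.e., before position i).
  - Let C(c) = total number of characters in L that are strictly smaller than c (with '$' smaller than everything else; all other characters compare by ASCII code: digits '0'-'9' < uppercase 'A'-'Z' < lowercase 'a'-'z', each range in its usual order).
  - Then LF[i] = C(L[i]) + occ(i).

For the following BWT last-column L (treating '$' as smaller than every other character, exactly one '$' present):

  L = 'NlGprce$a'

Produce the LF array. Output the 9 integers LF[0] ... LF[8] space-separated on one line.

Char counts: '$':1, 'G':1, 'N':1, 'a':1, 'c':1, 'e':1, 'l':1, 'p':1, 'r':1
C (first-col start): C('$')=0, C('G')=1, C('N')=2, C('a')=3, C('c')=4, C('e')=5, C('l')=6, C('p')=7, C('r')=8
L[0]='N': occ=0, LF[0]=C('N')+0=2+0=2
L[1]='l': occ=0, LF[1]=C('l')+0=6+0=6
L[2]='G': occ=0, LF[2]=C('G')+0=1+0=1
L[3]='p': occ=0, LF[3]=C('p')+0=7+0=7
L[4]='r': occ=0, LF[4]=C('r')+0=8+0=8
L[5]='c': occ=0, LF[5]=C('c')+0=4+0=4
L[6]='e': occ=0, LF[6]=C('e')+0=5+0=5
L[7]='$': occ=0, LF[7]=C('$')+0=0+0=0
L[8]='a': occ=0, LF[8]=C('a')+0=3+0=3

Answer: 2 6 1 7 8 4 5 0 3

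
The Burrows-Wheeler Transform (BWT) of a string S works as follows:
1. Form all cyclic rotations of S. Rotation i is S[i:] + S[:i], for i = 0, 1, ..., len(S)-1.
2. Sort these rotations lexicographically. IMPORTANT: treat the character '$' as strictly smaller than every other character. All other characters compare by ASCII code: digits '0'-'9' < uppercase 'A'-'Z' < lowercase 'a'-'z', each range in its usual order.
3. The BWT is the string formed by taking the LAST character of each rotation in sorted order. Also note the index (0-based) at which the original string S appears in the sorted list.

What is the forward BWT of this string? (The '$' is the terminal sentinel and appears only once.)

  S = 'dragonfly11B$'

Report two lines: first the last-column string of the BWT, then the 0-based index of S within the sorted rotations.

Answer: By11r$nafogdl
5

Derivation:
All 13 rotations (rotation i = S[i:]+S[:i]):
  rot[0] = dragonfly11B$
  rot[1] = ragonfly11B$d
  rot[2] = agonfly11B$dr
  rot[3] = gonfly11B$dra
  rot[4] = onfly11B$drag
  rot[5] = nfly11B$drago
  rot[6] = fly11B$dragon
  rot[7] = ly11B$dragonf
  rot[8] = y11B$dragonfl
  rot[9] = 11B$dragonfly
  rot[10] = 1B$dragonfly1
  rot[11] = B$dragonfly11
  rot[12] = $dragonfly11B
Sorted (with $ < everything):
  sorted[0] = $dragonfly11B  (last char: 'B')
  sorted[1] = 11B$dragonfly  (last char: 'y')
  sorted[2] = 1B$dragonfly1  (last char: '1')
  sorted[3] = B$dragonfly11  (last char: '1')
  sorted[4] = agonfly11B$dr  (last char: 'r')
  sorted[5] = dragonfly11B$  (last char: '$')
  sorted[6] = fly11B$dragon  (last char: 'n')
  sorted[7] = gonfly11B$dra  (last char: 'a')
  sorted[8] = ly11B$dragonf  (last char: 'f')
  sorted[9] = nfly11B$drago  (last char: 'o')
  sorted[10] = onfly11B$drag  (last char: 'g')
  sorted[11] = ragonfly11B$d  (last char: 'd')
  sorted[12] = y11B$dragonfl  (last char: 'l')
Last column: By11r$nafogdl
Original string S is at sorted index 5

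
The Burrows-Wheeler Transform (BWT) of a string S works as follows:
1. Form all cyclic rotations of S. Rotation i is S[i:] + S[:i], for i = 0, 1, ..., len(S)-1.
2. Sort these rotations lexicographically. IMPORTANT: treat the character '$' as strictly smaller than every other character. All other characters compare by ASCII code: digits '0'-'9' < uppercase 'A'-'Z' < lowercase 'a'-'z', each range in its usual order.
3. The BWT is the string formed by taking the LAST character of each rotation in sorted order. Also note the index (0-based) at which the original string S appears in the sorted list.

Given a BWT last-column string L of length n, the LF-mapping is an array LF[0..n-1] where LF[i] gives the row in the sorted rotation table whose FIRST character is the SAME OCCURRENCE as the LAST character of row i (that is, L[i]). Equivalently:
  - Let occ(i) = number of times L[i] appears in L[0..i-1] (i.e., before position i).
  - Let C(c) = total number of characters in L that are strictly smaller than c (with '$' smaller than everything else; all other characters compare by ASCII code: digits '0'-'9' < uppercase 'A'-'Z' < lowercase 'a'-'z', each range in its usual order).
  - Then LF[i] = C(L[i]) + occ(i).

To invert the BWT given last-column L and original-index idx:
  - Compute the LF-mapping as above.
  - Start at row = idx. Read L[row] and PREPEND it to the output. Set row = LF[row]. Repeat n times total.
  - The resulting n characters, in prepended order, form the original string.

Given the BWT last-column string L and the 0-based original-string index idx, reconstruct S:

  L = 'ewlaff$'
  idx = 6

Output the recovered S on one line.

Answer: waffle$

Derivation:
LF mapping: 2 6 5 1 3 4 0
Walk LF starting at row 6, prepending L[row]:
  step 1: row=6, L[6]='$', prepend. Next row=LF[6]=0
  step 2: row=0, L[0]='e', prepend. Next row=LF[0]=2
  step 3: row=2, L[2]='l', prepend. Next row=LF[2]=5
  step 4: row=5, L[5]='f', prepend. Next row=LF[5]=4
  step 5: row=4, L[4]='f', prepend. Next row=LF[4]=3
  step 6: row=3, L[3]='a', prepend. Next row=LF[3]=1
  step 7: row=1, L[1]='w', prepend. Next row=LF[1]=6
Reversed output: waffle$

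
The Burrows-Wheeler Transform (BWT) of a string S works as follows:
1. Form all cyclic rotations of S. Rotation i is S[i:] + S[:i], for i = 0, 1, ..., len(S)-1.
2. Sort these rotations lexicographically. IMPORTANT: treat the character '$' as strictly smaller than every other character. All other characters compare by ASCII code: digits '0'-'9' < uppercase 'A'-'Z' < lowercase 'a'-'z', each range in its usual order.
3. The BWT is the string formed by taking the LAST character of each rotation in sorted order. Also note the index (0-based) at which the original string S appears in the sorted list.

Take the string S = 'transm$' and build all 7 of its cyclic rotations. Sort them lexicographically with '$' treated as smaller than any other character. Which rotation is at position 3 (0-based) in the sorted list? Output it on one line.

Answer: nsm$tra

Derivation:
All 7 rotations (rotation i = S[i:]+S[:i]):
  rot[0] = transm$
  rot[1] = ransm$t
  rot[2] = ansm$tr
  rot[3] = nsm$tra
  rot[4] = sm$tran
  rot[5] = m$trans
  rot[6] = $transm
Sorted (with $ < everything):
  sorted[0] = $transm
  sorted[1] = ansm$tr
  sorted[2] = m$trans
  sorted[3] = nsm$tra
  sorted[4] = ransm$t
  sorted[5] = sm$tran
  sorted[6] = transm$
sorted[3] = nsm$tra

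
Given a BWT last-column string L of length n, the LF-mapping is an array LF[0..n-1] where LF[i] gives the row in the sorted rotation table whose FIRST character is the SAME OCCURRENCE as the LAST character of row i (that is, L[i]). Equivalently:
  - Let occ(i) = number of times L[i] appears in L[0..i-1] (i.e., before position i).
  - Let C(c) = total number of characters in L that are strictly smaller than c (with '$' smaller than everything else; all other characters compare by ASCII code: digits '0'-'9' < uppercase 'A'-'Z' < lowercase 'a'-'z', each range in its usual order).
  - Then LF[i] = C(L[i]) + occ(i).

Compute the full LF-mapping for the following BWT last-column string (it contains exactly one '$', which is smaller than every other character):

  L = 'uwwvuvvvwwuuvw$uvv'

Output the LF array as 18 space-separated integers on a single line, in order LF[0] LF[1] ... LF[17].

Answer: 1 13 14 6 2 7 8 9 15 16 3 4 10 17 0 5 11 12

Derivation:
Char counts: '$':1, 'u':5, 'v':7, 'w':5
C (first-col start): C('$')=0, C('u')=1, C('v')=6, C('w')=13
L[0]='u': occ=0, LF[0]=C('u')+0=1+0=1
L[1]='w': occ=0, LF[1]=C('w')+0=13+0=13
L[2]='w': occ=1, LF[2]=C('w')+1=13+1=14
L[3]='v': occ=0, LF[3]=C('v')+0=6+0=6
L[4]='u': occ=1, LF[4]=C('u')+1=1+1=2
L[5]='v': occ=1, LF[5]=C('v')+1=6+1=7
L[6]='v': occ=2, LF[6]=C('v')+2=6+2=8
L[7]='v': occ=3, LF[7]=C('v')+3=6+3=9
L[8]='w': occ=2, LF[8]=C('w')+2=13+2=15
L[9]='w': occ=3, LF[9]=C('w')+3=13+3=16
L[10]='u': occ=2, LF[10]=C('u')+2=1+2=3
L[11]='u': occ=3, LF[11]=C('u')+3=1+3=4
L[12]='v': occ=4, LF[12]=C('v')+4=6+4=10
L[13]='w': occ=4, LF[13]=C('w')+4=13+4=17
L[14]='$': occ=0, LF[14]=C('$')+0=0+0=0
L[15]='u': occ=4, LF[15]=C('u')+4=1+4=5
L[16]='v': occ=5, LF[16]=C('v')+5=6+5=11
L[17]='v': occ=6, LF[17]=C('v')+6=6+6=12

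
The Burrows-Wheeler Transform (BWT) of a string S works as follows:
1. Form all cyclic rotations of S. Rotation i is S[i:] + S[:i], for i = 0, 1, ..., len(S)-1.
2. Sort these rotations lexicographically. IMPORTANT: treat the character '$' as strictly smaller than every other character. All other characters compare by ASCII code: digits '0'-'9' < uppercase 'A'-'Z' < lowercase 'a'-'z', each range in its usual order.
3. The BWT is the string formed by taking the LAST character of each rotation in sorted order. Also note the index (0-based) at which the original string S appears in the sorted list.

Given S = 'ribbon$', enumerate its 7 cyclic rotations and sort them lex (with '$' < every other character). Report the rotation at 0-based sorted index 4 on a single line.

Answer: n$ribbo

Derivation:
All 7 rotations (rotation i = S[i:]+S[:i]):
  rot[0] = ribbon$
  rot[1] = ibbon$r
  rot[2] = bbon$ri
  rot[3] = bon$rib
  rot[4] = on$ribb
  rot[5] = n$ribbo
  rot[6] = $ribbon
Sorted (with $ < everything):
  sorted[0] = $ribbon
  sorted[1] = bbon$ri
  sorted[2] = bon$rib
  sorted[3] = ibbon$r
  sorted[4] = n$ribbo
  sorted[5] = on$ribb
  sorted[6] = ribbon$
sorted[4] = n$ribbo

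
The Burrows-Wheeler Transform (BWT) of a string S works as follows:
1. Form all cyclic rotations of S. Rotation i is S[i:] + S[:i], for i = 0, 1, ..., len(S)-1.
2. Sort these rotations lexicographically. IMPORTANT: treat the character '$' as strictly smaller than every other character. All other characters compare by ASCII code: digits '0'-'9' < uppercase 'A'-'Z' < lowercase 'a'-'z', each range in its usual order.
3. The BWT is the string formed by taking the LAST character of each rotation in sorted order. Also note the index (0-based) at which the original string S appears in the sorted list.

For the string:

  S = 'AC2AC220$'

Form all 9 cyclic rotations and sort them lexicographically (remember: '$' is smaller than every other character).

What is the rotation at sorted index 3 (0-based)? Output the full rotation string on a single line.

Answer: 220$AC2AC

Derivation:
All 9 rotations (rotation i = S[i:]+S[:i]):
  rot[0] = AC2AC220$
  rot[1] = C2AC220$A
  rot[2] = 2AC220$AC
  rot[3] = AC220$AC2
  rot[4] = C220$AC2A
  rot[5] = 220$AC2AC
  rot[6] = 20$AC2AC2
  rot[7] = 0$AC2AC22
  rot[8] = $AC2AC220
Sorted (with $ < everything):
  sorted[0] = $AC2AC220
  sorted[1] = 0$AC2AC22
  sorted[2] = 20$AC2AC2
  sorted[3] = 220$AC2AC
  sorted[4] = 2AC220$AC
  sorted[5] = AC220$AC2
  sorted[6] = AC2AC220$
  sorted[7] = C220$AC2A
  sorted[8] = C2AC220$A
sorted[3] = 220$AC2AC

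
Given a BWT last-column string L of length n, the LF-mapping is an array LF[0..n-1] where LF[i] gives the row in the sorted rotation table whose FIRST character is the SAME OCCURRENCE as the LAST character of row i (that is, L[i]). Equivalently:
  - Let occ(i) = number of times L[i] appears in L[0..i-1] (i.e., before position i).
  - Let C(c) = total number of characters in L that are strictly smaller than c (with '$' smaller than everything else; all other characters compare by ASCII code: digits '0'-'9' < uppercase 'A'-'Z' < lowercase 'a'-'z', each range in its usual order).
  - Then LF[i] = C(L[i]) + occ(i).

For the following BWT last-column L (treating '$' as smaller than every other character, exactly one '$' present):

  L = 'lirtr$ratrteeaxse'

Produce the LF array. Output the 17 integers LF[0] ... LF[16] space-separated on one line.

Char counts: '$':1, 'a':2, 'e':3, 'i':1, 'l':1, 'r':4, 's':1, 't':3, 'x':1
C (first-col start): C('$')=0, C('a')=1, C('e')=3, C('i')=6, C('l')=7, C('r')=8, C('s')=12, C('t')=13, C('x')=16
L[0]='l': occ=0, LF[0]=C('l')+0=7+0=7
L[1]='i': occ=0, LF[1]=C('i')+0=6+0=6
L[2]='r': occ=0, LF[2]=C('r')+0=8+0=8
L[3]='t': occ=0, LF[3]=C('t')+0=13+0=13
L[4]='r': occ=1, LF[4]=C('r')+1=8+1=9
L[5]='$': occ=0, LF[5]=C('$')+0=0+0=0
L[6]='r': occ=2, LF[6]=C('r')+2=8+2=10
L[7]='a': occ=0, LF[7]=C('a')+0=1+0=1
L[8]='t': occ=1, LF[8]=C('t')+1=13+1=14
L[9]='r': occ=3, LF[9]=C('r')+3=8+3=11
L[10]='t': occ=2, LF[10]=C('t')+2=13+2=15
L[11]='e': occ=0, LF[11]=C('e')+0=3+0=3
L[12]='e': occ=1, LF[12]=C('e')+1=3+1=4
L[13]='a': occ=1, LF[13]=C('a')+1=1+1=2
L[14]='x': occ=0, LF[14]=C('x')+0=16+0=16
L[15]='s': occ=0, LF[15]=C('s')+0=12+0=12
L[16]='e': occ=2, LF[16]=C('e')+2=3+2=5

Answer: 7 6 8 13 9 0 10 1 14 11 15 3 4 2 16 12 5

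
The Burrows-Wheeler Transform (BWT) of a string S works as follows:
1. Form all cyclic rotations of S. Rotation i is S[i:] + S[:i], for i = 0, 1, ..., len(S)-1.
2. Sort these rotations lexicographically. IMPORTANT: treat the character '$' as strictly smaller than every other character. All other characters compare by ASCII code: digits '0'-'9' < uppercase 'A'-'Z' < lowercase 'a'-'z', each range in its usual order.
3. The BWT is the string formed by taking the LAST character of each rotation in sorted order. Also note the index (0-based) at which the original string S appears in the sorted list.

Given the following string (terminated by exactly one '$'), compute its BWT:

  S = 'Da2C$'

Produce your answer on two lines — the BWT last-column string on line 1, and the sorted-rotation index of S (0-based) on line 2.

All 5 rotations (rotation i = S[i:]+S[:i]):
  rot[0] = Da2C$
  rot[1] = a2C$D
  rot[2] = 2C$Da
  rot[3] = C$Da2
  rot[4] = $Da2C
Sorted (with $ < everything):
  sorted[0] = $Da2C  (last char: 'C')
  sorted[1] = 2C$Da  (last char: 'a')
  sorted[2] = C$Da2  (last char: '2')
  sorted[3] = Da2C$  (last char: '$')
  sorted[4] = a2C$D  (last char: 'D')
Last column: Ca2$D
Original string S is at sorted index 3

Answer: Ca2$D
3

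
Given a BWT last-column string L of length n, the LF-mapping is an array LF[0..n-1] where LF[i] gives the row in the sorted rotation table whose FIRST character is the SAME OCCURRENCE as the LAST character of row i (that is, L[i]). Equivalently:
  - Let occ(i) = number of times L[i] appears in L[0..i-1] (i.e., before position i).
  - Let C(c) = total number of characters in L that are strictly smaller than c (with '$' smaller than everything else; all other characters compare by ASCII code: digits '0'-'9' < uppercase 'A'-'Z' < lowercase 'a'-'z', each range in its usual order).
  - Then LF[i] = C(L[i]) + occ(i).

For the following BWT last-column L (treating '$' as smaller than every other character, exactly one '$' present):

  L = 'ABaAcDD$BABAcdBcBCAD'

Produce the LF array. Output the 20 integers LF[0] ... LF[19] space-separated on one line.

Answer: 1 6 15 2 16 12 13 0 7 3 8 4 17 19 9 18 10 11 5 14

Derivation:
Char counts: '$':1, 'A':5, 'B':5, 'C':1, 'D':3, 'a':1, 'c':3, 'd':1
C (first-col start): C('$')=0, C('A')=1, C('B')=6, C('C')=11, C('D')=12, C('a')=15, C('c')=16, C('d')=19
L[0]='A': occ=0, LF[0]=C('A')+0=1+0=1
L[1]='B': occ=0, LF[1]=C('B')+0=6+0=6
L[2]='a': occ=0, LF[2]=C('a')+0=15+0=15
L[3]='A': occ=1, LF[3]=C('A')+1=1+1=2
L[4]='c': occ=0, LF[4]=C('c')+0=16+0=16
L[5]='D': occ=0, LF[5]=C('D')+0=12+0=12
L[6]='D': occ=1, LF[6]=C('D')+1=12+1=13
L[7]='$': occ=0, LF[7]=C('$')+0=0+0=0
L[8]='B': occ=1, LF[8]=C('B')+1=6+1=7
L[9]='A': occ=2, LF[9]=C('A')+2=1+2=3
L[10]='B': occ=2, LF[10]=C('B')+2=6+2=8
L[11]='A': occ=3, LF[11]=C('A')+3=1+3=4
L[12]='c': occ=1, LF[12]=C('c')+1=16+1=17
L[13]='d': occ=0, LF[13]=C('d')+0=19+0=19
L[14]='B': occ=3, LF[14]=C('B')+3=6+3=9
L[15]='c': occ=2, LF[15]=C('c')+2=16+2=18
L[16]='B': occ=4, LF[16]=C('B')+4=6+4=10
L[17]='C': occ=0, LF[17]=C('C')+0=11+0=11
L[18]='A': occ=4, LF[18]=C('A')+4=1+4=5
L[19]='D': occ=2, LF[19]=C('D')+2=12+2=14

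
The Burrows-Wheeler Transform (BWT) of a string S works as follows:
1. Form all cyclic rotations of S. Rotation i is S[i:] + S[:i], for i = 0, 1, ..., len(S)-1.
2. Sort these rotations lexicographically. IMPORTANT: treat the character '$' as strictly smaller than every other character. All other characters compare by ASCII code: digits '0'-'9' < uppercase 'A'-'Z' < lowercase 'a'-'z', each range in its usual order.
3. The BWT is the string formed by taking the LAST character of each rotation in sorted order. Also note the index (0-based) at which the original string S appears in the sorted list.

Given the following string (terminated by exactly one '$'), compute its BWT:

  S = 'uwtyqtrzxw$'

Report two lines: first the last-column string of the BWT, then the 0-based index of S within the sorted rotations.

All 11 rotations (rotation i = S[i:]+S[:i]):
  rot[0] = uwtyqtrzxw$
  rot[1] = wtyqtrzxw$u
  rot[2] = tyqtrzxw$uw
  rot[3] = yqtrzxw$uwt
  rot[4] = qtrzxw$uwty
  rot[5] = trzxw$uwtyq
  rot[6] = rzxw$uwtyqt
  rot[7] = zxw$uwtyqtr
  rot[8] = xw$uwtyqtrz
  rot[9] = w$uwtyqtrzx
  rot[10] = $uwtyqtrzxw
Sorted (with $ < everything):
  sorted[0] = $uwtyqtrzxw  (last char: 'w')
  sorted[1] = qtrzxw$uwty  (last char: 'y')
  sorted[2] = rzxw$uwtyqt  (last char: 't')
  sorted[3] = trzxw$uwtyq  (last char: 'q')
  sorted[4] = tyqtrzxw$uw  (last char: 'w')
  sorted[5] = uwtyqtrzxw$  (last char: '$')
  sorted[6] = w$uwtyqtrzx  (last char: 'x')
  sorted[7] = wtyqtrzxw$u  (last char: 'u')
  sorted[8] = xw$uwtyqtrz  (last char: 'z')
  sorted[9] = yqtrzxw$uwt  (last char: 't')
  sorted[10] = zxw$uwtyqtr  (last char: 'r')
Last column: wytqw$xuztr
Original string S is at sorted index 5

Answer: wytqw$xuztr
5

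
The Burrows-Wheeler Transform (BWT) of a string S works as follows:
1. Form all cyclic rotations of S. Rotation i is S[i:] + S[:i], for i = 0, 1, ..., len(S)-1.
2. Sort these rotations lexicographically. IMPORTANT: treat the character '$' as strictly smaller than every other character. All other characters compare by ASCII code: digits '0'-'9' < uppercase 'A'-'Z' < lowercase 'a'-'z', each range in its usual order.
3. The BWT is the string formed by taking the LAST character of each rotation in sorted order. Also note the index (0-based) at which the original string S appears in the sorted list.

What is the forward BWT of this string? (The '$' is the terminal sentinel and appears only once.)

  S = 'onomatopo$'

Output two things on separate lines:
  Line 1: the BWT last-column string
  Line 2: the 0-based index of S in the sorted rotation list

Answer: omoopn$toa
6

Derivation:
All 10 rotations (rotation i = S[i:]+S[:i]):
  rot[0] = onomatopo$
  rot[1] = nomatopo$o
  rot[2] = omatopo$on
  rot[3] = matopo$ono
  rot[4] = atopo$onom
  rot[5] = topo$onoma
  rot[6] = opo$onomat
  rot[7] = po$onomato
  rot[8] = o$onomatop
  rot[9] = $onomatopo
Sorted (with $ < everything):
  sorted[0] = $onomatopo  (last char: 'o')
  sorted[1] = atopo$onom  (last char: 'm')
  sorted[2] = matopo$ono  (last char: 'o')
  sorted[3] = nomatopo$o  (last char: 'o')
  sorted[4] = o$onomatop  (last char: 'p')
  sorted[5] = omatopo$on  (last char: 'n')
  sorted[6] = onomatopo$  (last char: '$')
  sorted[7] = opo$onomat  (last char: 't')
  sorted[8] = po$onomato  (last char: 'o')
  sorted[9] = topo$onoma  (last char: 'a')
Last column: omoopn$toa
Original string S is at sorted index 6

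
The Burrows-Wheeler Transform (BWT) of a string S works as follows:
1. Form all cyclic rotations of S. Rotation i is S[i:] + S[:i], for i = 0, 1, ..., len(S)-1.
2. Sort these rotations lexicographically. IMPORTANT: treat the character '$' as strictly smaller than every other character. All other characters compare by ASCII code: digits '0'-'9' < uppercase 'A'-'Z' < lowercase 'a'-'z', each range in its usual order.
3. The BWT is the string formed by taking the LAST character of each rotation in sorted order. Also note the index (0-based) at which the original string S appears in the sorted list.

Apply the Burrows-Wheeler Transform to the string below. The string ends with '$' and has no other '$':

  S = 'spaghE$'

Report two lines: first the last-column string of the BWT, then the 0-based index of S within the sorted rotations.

All 7 rotations (rotation i = S[i:]+S[:i]):
  rot[0] = spaghE$
  rot[1] = paghE$s
  rot[2] = aghE$sp
  rot[3] = ghE$spa
  rot[4] = hE$spag
  rot[5] = E$spagh
  rot[6] = $spaghE
Sorted (with $ < everything):
  sorted[0] = $spaghE  (last char: 'E')
  sorted[1] = E$spagh  (last char: 'h')
  sorted[2] = aghE$sp  (last char: 'p')
  sorted[3] = ghE$spa  (last char: 'a')
  sorted[4] = hE$spag  (last char: 'g')
  sorted[5] = paghE$s  (last char: 's')
  sorted[6] = spaghE$  (last char: '$')
Last column: Ehpags$
Original string S is at sorted index 6

Answer: Ehpags$
6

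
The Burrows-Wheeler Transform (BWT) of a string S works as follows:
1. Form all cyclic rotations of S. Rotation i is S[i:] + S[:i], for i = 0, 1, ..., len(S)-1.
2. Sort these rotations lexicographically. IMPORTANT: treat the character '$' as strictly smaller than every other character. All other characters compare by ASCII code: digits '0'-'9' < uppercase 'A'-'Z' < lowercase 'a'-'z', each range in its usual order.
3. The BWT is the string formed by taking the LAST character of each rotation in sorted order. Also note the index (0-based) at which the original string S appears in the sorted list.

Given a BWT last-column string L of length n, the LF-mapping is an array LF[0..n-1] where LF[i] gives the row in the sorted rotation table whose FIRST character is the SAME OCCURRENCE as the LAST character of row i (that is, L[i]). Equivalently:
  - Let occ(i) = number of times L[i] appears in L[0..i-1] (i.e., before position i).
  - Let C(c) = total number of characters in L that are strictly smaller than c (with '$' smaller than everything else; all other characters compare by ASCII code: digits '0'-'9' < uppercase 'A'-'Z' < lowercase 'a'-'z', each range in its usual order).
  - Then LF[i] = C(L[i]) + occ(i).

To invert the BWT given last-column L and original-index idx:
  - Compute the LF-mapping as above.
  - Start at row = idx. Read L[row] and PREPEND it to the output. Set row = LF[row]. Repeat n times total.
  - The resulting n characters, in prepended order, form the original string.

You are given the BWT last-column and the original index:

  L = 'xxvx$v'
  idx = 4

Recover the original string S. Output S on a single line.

Answer: xvvxx$

Derivation:
LF mapping: 3 4 1 5 0 2
Walk LF starting at row 4, prepending L[row]:
  step 1: row=4, L[4]='$', prepend. Next row=LF[4]=0
  step 2: row=0, L[0]='x', prepend. Next row=LF[0]=3
  step 3: row=3, L[3]='x', prepend. Next row=LF[3]=5
  step 4: row=5, L[5]='v', prepend. Next row=LF[5]=2
  step 5: row=2, L[2]='v', prepend. Next row=LF[2]=1
  step 6: row=1, L[1]='x', prepend. Next row=LF[1]=4
Reversed output: xvvxx$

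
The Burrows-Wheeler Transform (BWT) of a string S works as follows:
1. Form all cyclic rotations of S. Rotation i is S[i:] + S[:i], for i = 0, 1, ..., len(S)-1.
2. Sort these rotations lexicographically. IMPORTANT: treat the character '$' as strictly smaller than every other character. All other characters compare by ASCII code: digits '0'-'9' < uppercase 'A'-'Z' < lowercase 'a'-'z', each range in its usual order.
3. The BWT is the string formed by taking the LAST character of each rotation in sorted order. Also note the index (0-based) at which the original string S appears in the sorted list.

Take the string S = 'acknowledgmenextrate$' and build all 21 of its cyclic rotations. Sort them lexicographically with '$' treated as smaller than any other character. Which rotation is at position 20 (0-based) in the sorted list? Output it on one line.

All 21 rotations (rotation i = S[i:]+S[:i]):
  rot[0] = acknowledgmenextrate$
  rot[1] = cknowledgmenextrate$a
  rot[2] = knowledgmenextrate$ac
  rot[3] = nowledgmenextrate$ack
  rot[4] = owledgmenextrate$ackn
  rot[5] = wledgmenextrate$ackno
  rot[6] = ledgmenextrate$acknow
  rot[7] = edgmenextrate$acknowl
  rot[8] = dgmenextrate$acknowle
  rot[9] = gmenextrate$acknowled
  rot[10] = menextrate$acknowledg
  rot[11] = enextrate$acknowledgm
  rot[12] = nextrate$acknowledgme
  rot[13] = extrate$acknowledgmen
  rot[14] = xtrate$acknowledgmene
  rot[15] = trate$acknowledgmenex
  rot[16] = rate$acknowledgmenext
  rot[17] = ate$acknowledgmenextr
  rot[18] = te$acknowledgmenextra
  rot[19] = e$acknowledgmenextrat
  rot[20] = $acknowledgmenextrate
Sorted (with $ < everything):
  sorted[0] = $acknowledgmenextrate
  sorted[1] = acknowledgmenextrate$
  sorted[2] = ate$acknowledgmenextr
  sorted[3] = cknowledgmenextrate$a
  sorted[4] = dgmenextrate$acknowle
  sorted[5] = e$acknowledgmenextrat
  sorted[6] = edgmenextrate$acknowl
  sorted[7] = enextrate$acknowledgm
  sorted[8] = extrate$acknowledgmen
  sorted[9] = gmenextrate$acknowled
  sorted[10] = knowledgmenextrate$ac
  sorted[11] = ledgmenextrate$acknow
  sorted[12] = menextrate$acknowledg
  sorted[13] = nextrate$acknowledgme
  sorted[14] = nowledgmenextrate$ack
  sorted[15] = owledgmenextrate$ackn
  sorted[16] = rate$acknowledgmenext
  sorted[17] = te$acknowledgmenextra
  sorted[18] = trate$acknowledgmenex
  sorted[19] = wledgmenextrate$ackno
  sorted[20] = xtrate$acknowledgmene
sorted[20] = xtrate$acknowledgmene

Answer: xtrate$acknowledgmene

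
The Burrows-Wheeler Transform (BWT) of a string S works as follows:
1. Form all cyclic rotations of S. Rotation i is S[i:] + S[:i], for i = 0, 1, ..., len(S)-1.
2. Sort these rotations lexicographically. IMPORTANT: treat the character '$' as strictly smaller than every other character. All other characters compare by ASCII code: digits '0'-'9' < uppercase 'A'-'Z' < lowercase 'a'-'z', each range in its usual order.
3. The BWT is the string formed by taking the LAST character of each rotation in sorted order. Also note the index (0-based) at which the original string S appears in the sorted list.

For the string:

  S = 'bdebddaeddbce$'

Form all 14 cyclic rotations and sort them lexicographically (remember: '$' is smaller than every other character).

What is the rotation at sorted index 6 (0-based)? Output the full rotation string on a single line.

All 14 rotations (rotation i = S[i:]+S[:i]):
  rot[0] = bdebddaeddbce$
  rot[1] = debddaeddbce$b
  rot[2] = ebddaeddbce$bd
  rot[3] = bddaeddbce$bde
  rot[4] = ddaeddbce$bdeb
  rot[5] = daeddbce$bdebd
  rot[6] = aeddbce$bdebdd
  rot[7] = eddbce$bdebdda
  rot[8] = ddbce$bdebddae
  rot[9] = dbce$bdebddaed
  rot[10] = bce$bdebddaedd
  rot[11] = ce$bdebddaeddb
  rot[12] = e$bdebddaeddbc
  rot[13] = $bdebddaeddbce
Sorted (with $ < everything):
  sorted[0] = $bdebddaeddbce
  sorted[1] = aeddbce$bdebdd
  sorted[2] = bce$bdebddaedd
  sorted[3] = bddaeddbce$bde
  sorted[4] = bdebddaeddbce$
  sorted[5] = ce$bdebddaeddb
  sorted[6] = daeddbce$bdebd
  sorted[7] = dbce$bdebddaed
  sorted[8] = ddaeddbce$bdeb
  sorted[9] = ddbce$bdebddae
  sorted[10] = debddaeddbce$b
  sorted[11] = e$bdebddaeddbc
  sorted[12] = ebddaeddbce$bd
  sorted[13] = eddbce$bdebdda
sorted[6] = daeddbce$bdebd

Answer: daeddbce$bdebd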